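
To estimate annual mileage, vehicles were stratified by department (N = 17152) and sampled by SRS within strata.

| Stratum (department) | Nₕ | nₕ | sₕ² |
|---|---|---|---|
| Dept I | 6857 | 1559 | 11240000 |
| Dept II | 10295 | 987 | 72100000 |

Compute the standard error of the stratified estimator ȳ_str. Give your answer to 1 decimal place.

Var(ȳ_str) = Σₕ Wₕ²(1 − fₕ)sₕ²/nₕ with Wₕ = Nₕ/N, N = 17152.
Dept I: Wₕ = 0.39977845; term = 0.39977845²·(1 − 0.22735890)·11240000/1559 = 890.3008.
Dept II: Wₕ = 0.60022155; term = 0.60022155²·(1 − 0.09587178)·72100000/987 = 23794.211.
Sum = 24684.512.
SE = √(24684.512) = 157.1.

157.1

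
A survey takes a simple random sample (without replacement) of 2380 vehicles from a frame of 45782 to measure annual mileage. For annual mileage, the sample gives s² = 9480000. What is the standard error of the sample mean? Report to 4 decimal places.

61.4502

Under SRS without replacement, Var(ȳ) = (1 − f)·s²/n with f = n/N = 2380/45782 = 0.05198550.
Var(ȳ) = (1 − 0.05198550)·9480000/2380 = 0.94801450·3983.1933 = 3776.125.
SE(ȳ) = √(3776.125) = 61.4502.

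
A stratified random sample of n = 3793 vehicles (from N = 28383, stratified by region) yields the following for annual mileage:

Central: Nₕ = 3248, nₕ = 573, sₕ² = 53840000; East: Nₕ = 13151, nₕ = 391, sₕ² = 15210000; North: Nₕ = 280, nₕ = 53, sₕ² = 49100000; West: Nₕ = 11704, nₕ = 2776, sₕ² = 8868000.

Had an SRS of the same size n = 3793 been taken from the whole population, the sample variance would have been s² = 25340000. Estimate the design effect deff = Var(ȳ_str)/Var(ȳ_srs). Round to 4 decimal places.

Var(ȳ_str) = Σ Wₕ²(1−fₕ)sₕ²/nₕ with Wₕ = Nₕ/28383:
  Central: (3248/28383)²·(1−573/3248)·53840000/573 = 1013.3831
  East: (13151/28383)²·(1−391/13151)·15210000/391 = 8102.9902
  North: (280/28383)²·(1−53/280)·49100000/53 = 73.092517
  West: (11704/28383)²·(1−2776/11704)·8868000/2776 = 414.36028
  → Var(ȳ_str) = 9603.8261.
Var(ȳ_srs) = (1 − 3793/28383)·25340000/3793 = 5787.9397.
deff = 9603.8261 / 5787.9397 = 1.6593.

1.6593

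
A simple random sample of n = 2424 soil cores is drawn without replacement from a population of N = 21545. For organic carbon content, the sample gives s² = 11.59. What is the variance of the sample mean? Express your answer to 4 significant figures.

Under SRS without replacement, Var(ȳ) = (1 − f)·s²/n with f = n/N = 2424/21545 = 0.11250870.
Var(ȳ) = (1 − 0.11250870)·11.59/2424 = 0.88749130·0.0047813531 = 0.0042434093.

0.004243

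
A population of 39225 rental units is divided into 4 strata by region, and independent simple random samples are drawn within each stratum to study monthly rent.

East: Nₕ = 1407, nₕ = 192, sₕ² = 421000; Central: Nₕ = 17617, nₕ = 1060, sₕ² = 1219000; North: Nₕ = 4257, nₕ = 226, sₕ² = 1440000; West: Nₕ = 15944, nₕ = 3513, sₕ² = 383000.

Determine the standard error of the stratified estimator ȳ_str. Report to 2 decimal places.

17.48

Var(ȳ_str) = Σₕ Wₕ²(1 − fₕ)sₕ²/nₕ with Wₕ = Nₕ/N, N = 39225.
East: Wₕ = 0.03586998; term = 0.03586998²·(1 − 0.13646055)·421000/192 = 2.4362696.
Central: Wₕ = 0.44912683; term = 0.44912683²·(1 − 0.06016915)·1219000/1060 = 218.01458.
North: Wₕ = 0.10852772; term = 0.10852772²·(1 − 0.05308903)·1440000/226 = 71.063173.
West: Wₕ = 0.40647546; term = 0.40647546²·(1 − 0.22033367)·383000/3513 = 14.044234.
Sum = 305.55826.
SE = √(305.55826) = 17.48.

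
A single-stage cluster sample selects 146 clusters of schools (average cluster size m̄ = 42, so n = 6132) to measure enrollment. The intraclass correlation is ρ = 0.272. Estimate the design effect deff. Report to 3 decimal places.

deff = 1 + (42 − 1)·0.272 = 1 + 11.152 = 12.152.

12.152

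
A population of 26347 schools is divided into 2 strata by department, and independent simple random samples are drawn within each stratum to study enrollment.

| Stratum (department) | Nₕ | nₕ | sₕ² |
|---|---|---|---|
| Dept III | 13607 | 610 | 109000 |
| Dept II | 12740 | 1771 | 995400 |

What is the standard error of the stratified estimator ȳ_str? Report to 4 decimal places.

Var(ȳ_str) = Σₕ Wₕ²(1 − fₕ)sₕ²/nₕ with Wₕ = Nₕ/N, N = 26347.
Dept III: Wₕ = 0.51645349; term = 0.51645349²·(1 − 0.04482987)·109000/610 = 45.523938.
Dept II: Wₕ = 0.48354651; term = 0.48354651²·(1 − 0.13901099)·995400/1771 = 113.14965.
Sum = 158.67359.
SE = √(158.67359) = 12.5966.

12.5966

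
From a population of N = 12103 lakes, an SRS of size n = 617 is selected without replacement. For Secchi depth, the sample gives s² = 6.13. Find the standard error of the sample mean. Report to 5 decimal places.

0.09710

Under SRS without replacement, Var(ȳ) = (1 − f)·s²/n with f = n/N = 617/12103 = 0.05097910.
Var(ȳ) = (1 − 0.05097910)·6.13/617 = 0.94902090·0.0099351702 = 0.0094286842.
SE(ȳ) = √(0.0094286842) = 0.09710.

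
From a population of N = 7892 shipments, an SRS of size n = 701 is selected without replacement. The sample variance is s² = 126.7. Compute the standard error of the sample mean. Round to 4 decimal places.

Under SRS without replacement, Var(ȳ) = (1 − f)·s²/n with f = n/N = 701/7892 = 0.08882413.
Var(ȳ) = (1 − 0.08882413)·126.7/701 = 0.91117587·0.1807418 = 0.16468757.
SE(ȳ) = √(0.16468757) = 0.4058.

0.4058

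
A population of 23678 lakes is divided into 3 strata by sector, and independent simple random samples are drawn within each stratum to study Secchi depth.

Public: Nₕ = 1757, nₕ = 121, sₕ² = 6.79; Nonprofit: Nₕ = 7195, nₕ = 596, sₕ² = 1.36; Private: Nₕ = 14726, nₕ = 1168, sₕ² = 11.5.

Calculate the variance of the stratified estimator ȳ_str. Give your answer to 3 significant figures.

0.00399

Var(ȳ_str) = Σₕ Wₕ²(1 − fₕ)sₕ²/nₕ with Wₕ = Nₕ/N, N = 23678.
Public: Wₕ = 0.07420390; term = 0.07420390²·(1 − 0.06886739)·6.79/121 = 2.8770634 × 10^-4.
Nonprofit: Wₕ = 0.30386857; term = 0.30386857²·(1 − 0.08283530)·1.36/596 = 1.9324646 × 10^-4.
Private: Wₕ = 0.62192753; term = 0.62192753²·(1 − 0.07931550)·11.5/1168 = 0.0035062703.
Sum = 0.0039872231.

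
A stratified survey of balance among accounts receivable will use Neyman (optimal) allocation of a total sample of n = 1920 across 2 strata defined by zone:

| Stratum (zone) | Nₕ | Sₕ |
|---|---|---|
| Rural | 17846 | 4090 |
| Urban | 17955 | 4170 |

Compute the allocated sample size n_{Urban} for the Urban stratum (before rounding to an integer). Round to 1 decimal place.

972.2

Neyman allocation: nₕ = n·NₕSₕ / Σⱼ NⱼSⱼ.
Σ NⱼSⱼ = 17846·4090 + 17955·4170 = 1.4786249 × 10^8.
n_{Urban} = 1920·17955·4170 / (1.4786249 × 10^8) = 972.2.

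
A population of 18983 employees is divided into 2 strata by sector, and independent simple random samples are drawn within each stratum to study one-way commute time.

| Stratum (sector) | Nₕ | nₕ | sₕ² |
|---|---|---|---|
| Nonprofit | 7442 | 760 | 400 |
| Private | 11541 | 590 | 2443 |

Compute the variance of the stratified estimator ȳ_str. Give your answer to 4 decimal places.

1.5249

Var(ȳ_str) = Σₕ Wₕ²(1 − fₕ)sₕ²/nₕ with Wₕ = Nₕ/N, N = 18983.
Nonprofit: Wₕ = 0.39203498; term = 0.39203498²·(1 − 0.10212309)·400/760 = 0.072629464.
Private: Wₕ = 0.60796502; term = 0.60796502²·(1 − 0.05112209)·2443/590 = 1.452242.
Sum = 1.5248715.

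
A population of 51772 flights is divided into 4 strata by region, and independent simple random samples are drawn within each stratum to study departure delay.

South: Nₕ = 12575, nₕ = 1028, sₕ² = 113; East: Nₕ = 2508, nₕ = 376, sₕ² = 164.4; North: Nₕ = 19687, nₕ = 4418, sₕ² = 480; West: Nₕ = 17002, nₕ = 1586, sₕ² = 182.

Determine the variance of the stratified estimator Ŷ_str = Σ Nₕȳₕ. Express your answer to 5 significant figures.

Var(Ŷ_str) = Σₕ Nₕ²(1 − fₕ)sₕ²/nₕ.
South: 12575²·(1 − 1028/12575)·113/1028 = 1.5961088 × 10^7.
East: 2508²·(1 − 376/2508)·164.4/376 = 2.3379149 × 10^6.
North: 19687²·(1 − 4418/19687)·480/4418 = 3.2659209 × 10^7.
West: 17002²·(1 − 1586/17002)·182/1586 = 3.0077374 × 10^7.
Sum = 8.1035586 × 10^7.

8.1036 × 10^7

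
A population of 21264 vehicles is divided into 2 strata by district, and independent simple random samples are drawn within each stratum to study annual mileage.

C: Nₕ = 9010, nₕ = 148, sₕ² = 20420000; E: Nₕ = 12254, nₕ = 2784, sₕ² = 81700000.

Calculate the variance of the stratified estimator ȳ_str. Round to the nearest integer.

Var(ȳ_str) = Σₕ Wₕ²(1 − fₕ)sₕ²/nₕ with Wₕ = Nₕ/N, N = 21264.
C: Wₕ = 0.42372084; term = 0.42372084²·(1 − 0.01642619)·20420000/148 = 24364.676.
E: Wₕ = 0.57627916; term = 0.57627916²·(1 − 0.22719112)·81700000/2784 = 7531.6608.
Sum = 31896.337.

31896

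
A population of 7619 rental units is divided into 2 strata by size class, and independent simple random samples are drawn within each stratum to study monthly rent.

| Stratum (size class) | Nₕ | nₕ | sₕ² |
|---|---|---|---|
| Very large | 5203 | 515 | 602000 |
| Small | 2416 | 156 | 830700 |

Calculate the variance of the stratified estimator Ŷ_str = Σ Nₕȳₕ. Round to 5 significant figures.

Var(Ŷ_str) = Σₕ Nₕ²(1 − fₕ)sₕ²/nₕ.
Very large: 5203²·(1 − 515/5203)·602000/515 = 2.8512198 × 10^10.
Small: 2416²·(1 − 156/2416)·830700/156 = 2.9075352 × 10^10.
Sum = 5.758755 × 10^10.

5.7588 × 10^10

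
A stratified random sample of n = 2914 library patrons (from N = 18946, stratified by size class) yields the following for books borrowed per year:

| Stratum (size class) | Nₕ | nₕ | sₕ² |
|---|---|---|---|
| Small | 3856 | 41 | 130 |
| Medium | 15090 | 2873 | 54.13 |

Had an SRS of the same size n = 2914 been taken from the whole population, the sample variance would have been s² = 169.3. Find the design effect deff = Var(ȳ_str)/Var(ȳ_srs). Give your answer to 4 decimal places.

Var(ȳ_str) = Σ Wₕ²(1−fₕ)sₕ²/nₕ with Wₕ = Nₕ/18946:
  Small: (3856/18946)²·(1−41/3856)·130/41 = 0.12994393
  Medium: (15090/18946)²·(1−2873/15090)·54.13/2873 = 0.0096765635
  → Var(ȳ_str) = 0.13962049.
Var(ȳ_srs) = (1 − 2914/18946)·169.3/2914 = 0.04916291.
deff = 0.13962049 / 0.04916291 = 2.8400.

2.8400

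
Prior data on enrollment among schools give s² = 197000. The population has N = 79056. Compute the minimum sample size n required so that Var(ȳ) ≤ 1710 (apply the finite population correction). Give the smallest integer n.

Without fpc, n₀ = s²/D = 197000/1710 = 115.2047.
With fpc, (1 − n/N)·s²/n ≤ D requires n ≥ n₀/(1 + n₀/N) = 115.2047/(1 + 115.2047/79056) = 115.0371.
Rounding up, n = 116.

116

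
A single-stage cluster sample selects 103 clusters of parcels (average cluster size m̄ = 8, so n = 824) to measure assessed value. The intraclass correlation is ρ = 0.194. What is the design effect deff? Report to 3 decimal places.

2.358

deff = 1 + (8 − 1)·0.194 = 1 + 1.358 = 2.358.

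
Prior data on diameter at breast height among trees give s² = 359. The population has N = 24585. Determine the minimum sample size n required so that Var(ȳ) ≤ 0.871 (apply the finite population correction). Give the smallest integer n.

406

Without fpc, n₀ = s²/D = 359/0.871 = 412.1699.
With fpc, (1 − n/N)·s²/n ≤ D requires n ≥ n₀/(1 + n₀/N) = 412.1699/(1 + 412.1699/24585) = 405.3738.
Rounding up, n = 406.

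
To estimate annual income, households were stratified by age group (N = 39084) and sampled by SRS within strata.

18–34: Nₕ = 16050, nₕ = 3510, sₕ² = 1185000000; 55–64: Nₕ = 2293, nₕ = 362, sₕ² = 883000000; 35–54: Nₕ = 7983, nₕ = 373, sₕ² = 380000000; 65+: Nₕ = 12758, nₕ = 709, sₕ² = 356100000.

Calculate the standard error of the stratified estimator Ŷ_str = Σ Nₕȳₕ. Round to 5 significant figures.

Var(Ŷ_str) = Σₕ Nₕ²(1 − fₕ)sₕ²/nₕ.
18–34: 16050²·(1 − 3510/16050)·1185000000/3510 = 6.7949115 × 10^13.
55–64: 2293²·(1 − 362/2293)·883000000/362 = 1.0800366 × 10^13.
35–54: 7983²·(1 − 373/7983)·380000000/373 = 6.1890722 × 10^13.
65+: 12758²·(1 − 709/12758)·356100000/709 = 7.7207473 × 10^13.
Sum = 2.1784768 × 10^14.
SE = √(2.1784768 × 10^14) = 1.4760 × 10^7.

1.4760 × 10^7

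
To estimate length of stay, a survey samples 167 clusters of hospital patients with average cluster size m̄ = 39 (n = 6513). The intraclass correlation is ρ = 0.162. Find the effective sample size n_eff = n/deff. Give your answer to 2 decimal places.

deff = 1 + (39 − 1)·0.162 = 1 + 6.156 = 7.156.
n_eff = 6513 / 7.156 = 910.15.

910.15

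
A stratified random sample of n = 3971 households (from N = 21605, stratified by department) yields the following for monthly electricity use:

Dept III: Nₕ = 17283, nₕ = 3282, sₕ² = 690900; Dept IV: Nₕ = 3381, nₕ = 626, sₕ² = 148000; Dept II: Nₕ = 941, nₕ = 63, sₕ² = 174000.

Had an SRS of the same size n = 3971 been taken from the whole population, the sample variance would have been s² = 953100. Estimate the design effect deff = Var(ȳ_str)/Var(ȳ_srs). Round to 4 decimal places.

Var(ȳ_str) = Σ Wₕ²(1−fₕ)sₕ²/nₕ with Wₕ = Nₕ/21605:
  Dept III: (17283/21605)²·(1−3282/17283)·690900/3282 = 109.13053
  Dept IV: (3381/21605)²·(1−626/3381)·148000/626 = 4.7178661
  Dept II: (941/21605)²·(1−63/941)·174000/63 = 4.8885977
  → Var(ȳ_str) = 118.73699.
Var(ȳ_srs) = (1 − 3971/21605)·953100/3971 = 195.90032.
deff = 118.73699 / 195.90032 = 0.6061.

0.6061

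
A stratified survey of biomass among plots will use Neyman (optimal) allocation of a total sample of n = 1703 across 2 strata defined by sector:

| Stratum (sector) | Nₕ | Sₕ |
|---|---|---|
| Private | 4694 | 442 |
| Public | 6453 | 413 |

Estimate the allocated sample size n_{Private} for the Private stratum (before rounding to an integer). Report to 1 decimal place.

745.4

Neyman allocation: nₕ = n·NₕSₕ / Σⱼ NⱼSⱼ.
Σ NⱼSⱼ = 4694·442 + 6453·413 = 4.739837 × 10^6.
n_{Private} = 1703·4694·442 / (4.739837 × 10^6) = 745.4.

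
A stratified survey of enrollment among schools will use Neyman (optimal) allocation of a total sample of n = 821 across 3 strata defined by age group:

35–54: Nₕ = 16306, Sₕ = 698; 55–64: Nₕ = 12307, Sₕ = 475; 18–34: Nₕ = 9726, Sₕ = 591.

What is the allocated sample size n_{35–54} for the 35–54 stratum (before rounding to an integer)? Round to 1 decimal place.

406.7

Neyman allocation: nₕ = n·NₕSₕ / Σⱼ NⱼSⱼ.
Σ NⱼSⱼ = 16306·698 + 12307·475 + 9726·591 = 2.2975479 × 10^7.
n_{35–54} = 821·16306·698 / (2.2975479 × 10^7) = 406.7.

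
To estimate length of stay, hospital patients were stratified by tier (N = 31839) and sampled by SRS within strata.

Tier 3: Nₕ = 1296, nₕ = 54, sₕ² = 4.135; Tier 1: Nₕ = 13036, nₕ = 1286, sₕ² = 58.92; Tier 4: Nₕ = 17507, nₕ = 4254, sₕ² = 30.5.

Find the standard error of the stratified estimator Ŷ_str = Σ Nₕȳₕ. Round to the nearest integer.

2967

Var(Ŷ_str) = Σₕ Nₕ²(1 − fₕ)sₕ²/nₕ.
Tier 3: 1296²·(1 − 54/1296)·4.135/54 = 123256.08.
Tier 1: 13036²·(1 − 1286/13036)·58.92/1286 = 7.0178485 × 10^6.
Tier 4: 17507²·(1 − 4254/17507)·30.5/4254 = 1.663521 × 10^6.
Sum = 8.8046256 × 10^6.
SE = √(8.8046256 × 10^6) = 2967.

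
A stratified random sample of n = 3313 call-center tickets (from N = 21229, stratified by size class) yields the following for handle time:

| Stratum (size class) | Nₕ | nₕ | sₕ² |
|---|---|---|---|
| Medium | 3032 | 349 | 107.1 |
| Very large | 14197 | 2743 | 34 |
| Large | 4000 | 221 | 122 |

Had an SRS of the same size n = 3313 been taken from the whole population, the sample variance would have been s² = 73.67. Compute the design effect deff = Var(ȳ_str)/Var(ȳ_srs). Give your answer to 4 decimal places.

1.5201

Var(ȳ_str) = Σ Wₕ²(1−fₕ)sₕ²/nₕ with Wₕ = Nₕ/21229:
  Medium: (3032/21229)²·(1−349/3032)·107.1/349 = 0.0055392994
  Very large: (14197/21229)²·(1−2743/14197)·34/2743 = 0.0044724737
  Large: (4000/21229)²·(1−221/4000)·122/221 = 0.018515923
  → Var(ȳ_str) = 0.028527696.
Var(ȳ_srs) = (1 − 3313/21229)·73.67/3313 = 0.018766391.
deff = 0.028527696 / 0.018766391 = 1.5201.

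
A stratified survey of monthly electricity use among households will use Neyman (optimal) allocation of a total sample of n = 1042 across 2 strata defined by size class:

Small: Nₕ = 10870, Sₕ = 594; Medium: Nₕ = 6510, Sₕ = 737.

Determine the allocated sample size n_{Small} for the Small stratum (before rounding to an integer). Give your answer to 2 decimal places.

597.79

Neyman allocation: nₕ = n·NₕSₕ / Σⱼ NⱼSⱼ.
Σ NⱼSⱼ = 10870·594 + 6510·737 = 1.125465 × 10^7.
n_{Small} = 1042·10870·594 / (1.125465 × 10^7) = 597.79.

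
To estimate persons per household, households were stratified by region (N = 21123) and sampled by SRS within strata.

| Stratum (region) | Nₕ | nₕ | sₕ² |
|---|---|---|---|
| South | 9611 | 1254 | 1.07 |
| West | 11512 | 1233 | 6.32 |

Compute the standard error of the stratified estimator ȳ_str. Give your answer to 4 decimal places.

0.0389

Var(ȳ_str) = Σₕ Wₕ²(1 − fₕ)sₕ²/nₕ with Wₕ = Nₕ/N, N = 21123.
South: Wₕ = 0.45500166; term = 0.45500166²·(1 − 0.13047550)·1.07/1254 = 1.5360099 × 10^-4.
West: Wₕ = 0.54499834; term = 0.54499834²·(1 − 0.10710563)·6.32/1233 = 0.0013593912.
Sum = 0.0015129922.
SE = √(0.0015129922) = 0.0389.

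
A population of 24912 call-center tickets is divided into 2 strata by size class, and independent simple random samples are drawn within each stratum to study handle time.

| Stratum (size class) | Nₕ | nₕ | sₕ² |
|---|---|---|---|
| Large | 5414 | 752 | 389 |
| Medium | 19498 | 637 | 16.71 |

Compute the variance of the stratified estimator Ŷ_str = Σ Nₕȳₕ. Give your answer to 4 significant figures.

Var(Ŷ_str) = Σₕ Nₕ²(1 − fₕ)sₕ²/nₕ.
Large: 5414²·(1 − 752/5414)·389/752 = 1.3056365 × 10^7.
Medium: 19498²·(1 − 637/19498)·16.71/637 = 9.6469893 × 10^6.
Sum = 2.2703354 × 10^7.

2.270 × 10^7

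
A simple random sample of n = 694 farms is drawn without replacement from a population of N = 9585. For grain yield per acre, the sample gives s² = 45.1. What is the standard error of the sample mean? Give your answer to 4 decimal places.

0.2455

Under SRS without replacement, Var(ȳ) = (1 − f)·s²/n with f = n/N = 694/9585 = 0.07240480.
Var(ȳ) = (1 − 0.07240480)·45.1/694 = 0.92759520·0.064985591 = 0.060280322.
SE(ȳ) = √(0.060280322) = 0.2455.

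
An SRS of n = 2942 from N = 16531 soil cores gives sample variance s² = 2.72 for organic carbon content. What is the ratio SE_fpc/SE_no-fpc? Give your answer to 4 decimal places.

f = n/N = 2942/16531 = 0.17796866.
SE_no-fpc = √(s²/n) = 0.030406268; SE_fpc = √((1−f)s²/n) = 0.02756813.
Ratio = √(1−f) = 0.90665944.

0.9067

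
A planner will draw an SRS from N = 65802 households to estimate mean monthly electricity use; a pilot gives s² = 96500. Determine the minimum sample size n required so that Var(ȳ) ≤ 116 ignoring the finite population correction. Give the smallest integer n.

832

Without fpc, n₀ = s²/D = 96500/116 = 831.8966.
Rounding up, n = 832.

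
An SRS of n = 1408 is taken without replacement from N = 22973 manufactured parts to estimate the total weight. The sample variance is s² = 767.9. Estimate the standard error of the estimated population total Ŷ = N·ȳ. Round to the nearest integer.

Var(Ŷ) = N²·Var(ȳ) = N²·(1 − n/N)·s²/n.
f = 1408/22973 = 0.06128934; Var(ȳ) = 0.93871066·767.9/1408 = 0.51195733.
Var(Ŷ) = 22973² · 0.51195733 = 2.7018995 × 10^8.
SE(Ŷ) = √(2.7018995 × 10^8) = 16437.

16437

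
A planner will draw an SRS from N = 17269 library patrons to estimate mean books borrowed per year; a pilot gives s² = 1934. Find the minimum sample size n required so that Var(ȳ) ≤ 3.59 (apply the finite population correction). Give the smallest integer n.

Without fpc, n₀ = s²/D = 1934/3.59 = 538.7187.
With fpc, (1 − n/N)·s²/n ≤ D requires n ≥ n₀/(1 + n₀/N) = 538.7187/(1 + 538.7187/17269) = 522.4214.
Rounding up, n = 523.

523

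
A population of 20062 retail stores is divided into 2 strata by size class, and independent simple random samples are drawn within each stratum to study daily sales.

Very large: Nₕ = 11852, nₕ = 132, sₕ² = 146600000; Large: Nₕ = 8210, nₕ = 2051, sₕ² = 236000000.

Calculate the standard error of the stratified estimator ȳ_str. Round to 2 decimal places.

630.67

Var(ȳ_str) = Σₕ Wₕ²(1 − fₕ)sₕ²/nₕ with Wₕ = Nₕ/N, N = 20062.
Very large: Wₕ = 0.59076862; term = 0.59076862²·(1 − 0.01113736)·146600000/132 = 383292.96.
Large: Wₕ = 0.40923138; term = 0.40923138²·(1 − 0.24981730)·236000000/2051 = 14456.104.
Sum = 397749.06.
SE = √(397749.06) = 630.67.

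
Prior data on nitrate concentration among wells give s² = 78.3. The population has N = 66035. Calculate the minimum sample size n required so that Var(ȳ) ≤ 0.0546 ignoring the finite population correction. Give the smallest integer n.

1435

Without fpc, n₀ = s²/D = 78.3/0.0546 = 1434.0659.
Rounding up, n = 1435.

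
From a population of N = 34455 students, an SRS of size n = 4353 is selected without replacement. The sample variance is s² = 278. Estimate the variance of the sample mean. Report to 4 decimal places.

0.0558

Under SRS without replacement, Var(ȳ) = (1 − f)·s²/n with f = n/N = 4353/34455 = 0.12633870.
Var(ȳ) = (1 − 0.12633870)·278/4353 = 0.87366130·0.063864002 = 0.055795507.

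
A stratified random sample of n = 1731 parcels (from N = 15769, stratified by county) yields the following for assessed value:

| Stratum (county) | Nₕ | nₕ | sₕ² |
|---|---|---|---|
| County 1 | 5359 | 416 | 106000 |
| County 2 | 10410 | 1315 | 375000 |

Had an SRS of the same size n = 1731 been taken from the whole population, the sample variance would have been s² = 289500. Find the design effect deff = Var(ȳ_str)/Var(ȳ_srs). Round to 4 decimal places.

0.9116

Var(ȳ_str) = Σ Wₕ²(1−fₕ)sₕ²/nₕ with Wₕ = Nₕ/15769:
  County 1: (5359/15769)²·(1−416/5359)·106000/416 = 27.144297
  County 2: (10410/15769)²·(1−1315/10410)·375000/1315 = 108.5802
  → Var(ȳ_str) = 135.7245.
Var(ȳ_srs) = (1 − 1731/15769)·289500/1731 = 148.88556.
deff = 135.7245 / 148.88556 = 0.9116.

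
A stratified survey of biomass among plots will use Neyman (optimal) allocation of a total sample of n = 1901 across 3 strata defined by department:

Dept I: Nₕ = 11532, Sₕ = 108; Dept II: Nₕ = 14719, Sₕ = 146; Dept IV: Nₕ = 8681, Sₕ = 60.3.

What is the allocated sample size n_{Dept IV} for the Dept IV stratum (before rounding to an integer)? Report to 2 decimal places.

253.99

Neyman allocation: nₕ = n·NₕSₕ / Σⱼ NⱼSⱼ.
Σ NⱼSⱼ = 11532·108 + 14719·146 + 8681·60.3 = 3.9178943 × 10^6.
n_{Dept IV} = 1901·8681·60.3 / (3.9178943 × 10^6) = 253.99.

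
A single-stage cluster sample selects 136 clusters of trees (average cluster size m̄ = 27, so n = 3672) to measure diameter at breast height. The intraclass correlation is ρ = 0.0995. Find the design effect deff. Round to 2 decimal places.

3.59

deff = 1 + (27 − 1)·0.0995 = 1 + 2.587 = 3.587.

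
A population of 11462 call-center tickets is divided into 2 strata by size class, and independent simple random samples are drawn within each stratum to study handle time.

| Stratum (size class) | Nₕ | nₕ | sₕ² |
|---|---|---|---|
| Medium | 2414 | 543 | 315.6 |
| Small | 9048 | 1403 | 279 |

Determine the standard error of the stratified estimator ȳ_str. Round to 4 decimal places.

Var(ȳ_str) = Σₕ Wₕ²(1 − fₕ)sₕ²/nₕ with Wₕ = Nₕ/N, N = 11462.
Medium: Wₕ = 0.21060897; term = 0.21060897²·(1 − 0.22493786)·315.6/543 = 0.019981469.
Small: Wₕ = 0.78939103; term = 0.78939103²·(1 − 0.15506189)·279/1403 = 0.1047022.
Sum = 0.12468367.
SE = √(0.12468367) = 0.3531.

0.3531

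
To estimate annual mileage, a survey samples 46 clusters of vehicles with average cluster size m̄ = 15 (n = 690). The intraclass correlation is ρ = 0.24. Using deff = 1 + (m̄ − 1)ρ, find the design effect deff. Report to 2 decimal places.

4.36

deff = 1 + (15 − 1)·0.24 = 1 + 3.36 = 4.36.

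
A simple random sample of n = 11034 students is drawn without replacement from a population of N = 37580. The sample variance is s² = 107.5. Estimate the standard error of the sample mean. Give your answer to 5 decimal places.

0.08296

Under SRS without replacement, Var(ȳ) = (1 − f)·s²/n with f = n/N = 11034/37580 = 0.29361362.
Var(ȳ) = (1 − 0.29361362)·107.5/11034 = 0.70638638·0.0097426137 = 0.0068820496.
SE(ȳ) = √(0.0068820496) = 0.08296.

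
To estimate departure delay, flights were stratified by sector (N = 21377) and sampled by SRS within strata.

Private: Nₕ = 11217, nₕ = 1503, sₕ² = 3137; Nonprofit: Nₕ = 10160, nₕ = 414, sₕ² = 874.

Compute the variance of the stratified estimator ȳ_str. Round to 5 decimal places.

Var(ȳ_str) = Σₕ Wₕ²(1 − fₕ)sₕ²/nₕ with Wₕ = Nₕ/N, N = 21377.
Private: Wₕ = 0.52472283; term = 0.52472283²·(1 − 0.13399305)·3137/1503 = 0.49766471.
Nonprofit: Wₕ = 0.47527717; term = 0.47527717²·(1 − 0.04074803)·874/414 = 0.45744374.
Sum = 0.95510845.

0.95511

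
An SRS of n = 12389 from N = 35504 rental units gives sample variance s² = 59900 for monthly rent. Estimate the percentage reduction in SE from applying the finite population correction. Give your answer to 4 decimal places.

f = n/N = 12389/35504 = 0.34894660.
SE_no-fpc = √(s²/n) = 2.1988484; SE_fpc = √((1−f)s²/n) = 1.7742042.
Ratio = √(1−f) = 0.80687880. Reduction = 100·(1 − 0.80687880) = 19.3121%.

19.3121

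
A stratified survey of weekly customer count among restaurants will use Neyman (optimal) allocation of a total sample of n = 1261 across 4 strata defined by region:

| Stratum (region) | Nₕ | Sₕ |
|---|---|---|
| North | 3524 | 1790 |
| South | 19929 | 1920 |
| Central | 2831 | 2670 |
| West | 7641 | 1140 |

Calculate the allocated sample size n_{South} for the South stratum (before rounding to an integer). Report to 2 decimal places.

793.06

Neyman allocation: nₕ = n·NₕSₕ / Σⱼ NⱼSⱼ.
Σ NⱼSⱼ = 3524·1790 + 19929·1920 + 2831·2670 + 7641·1140 = 6.084115 × 10^7.
n_{South} = 1261·19929·1920 / (6.084115 × 10^7) = 793.06.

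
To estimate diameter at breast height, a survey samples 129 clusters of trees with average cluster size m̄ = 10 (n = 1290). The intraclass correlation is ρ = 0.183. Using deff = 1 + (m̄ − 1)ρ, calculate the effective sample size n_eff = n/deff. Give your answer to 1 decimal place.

deff = 1 + (10 − 1)·0.183 = 1 + 1.647 = 2.647.
n_eff = 1290 / 2.647 = 487.3.

487.3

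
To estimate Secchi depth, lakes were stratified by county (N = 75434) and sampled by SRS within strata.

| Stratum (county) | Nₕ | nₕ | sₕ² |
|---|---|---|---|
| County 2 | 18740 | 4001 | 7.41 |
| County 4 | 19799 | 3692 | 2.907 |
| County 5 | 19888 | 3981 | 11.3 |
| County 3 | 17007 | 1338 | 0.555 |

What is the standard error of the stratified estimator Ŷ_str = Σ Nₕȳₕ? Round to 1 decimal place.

Var(Ŷ_str) = Σₕ Nₕ²(1 − fₕ)sₕ²/nₕ.
County 2: 18740²·(1 − 4001/18740)·7.41/4001 = 511549.03.
County 4: 19799²·(1 − 3692/19799)·2.907/3692 = 251096.84.
County 5: 19888²·(1 − 3981/19888)·11.3/3981 = 897977.92.
County 3: 17007²·(1 − 1338/17007)·0.555/1338 = 110536.54.
Sum = 1.7711603 × 10^6.
SE = √(1.7711603 × 10^6) = 1330.8.

1330.8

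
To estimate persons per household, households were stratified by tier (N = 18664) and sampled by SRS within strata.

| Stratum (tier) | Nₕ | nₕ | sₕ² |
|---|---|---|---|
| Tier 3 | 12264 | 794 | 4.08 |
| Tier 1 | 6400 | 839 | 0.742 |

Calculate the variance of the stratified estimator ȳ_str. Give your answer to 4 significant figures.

0.002165

Var(ȳ_str) = Σₕ Wₕ²(1 − fₕ)sₕ²/nₕ with Wₕ = Nₕ/N, N = 18664.
Tier 3: Wₕ = 0.65709387; term = 0.65709387²·(1 − 0.06474234)·4.08/794 = 0.0020750366.
Tier 1: Wₕ = 0.34290613; term = 0.34290613²·(1 − 0.13109375)·0.742/839 = 9.035774 × 10^-5.
Sum = 0.0021653943.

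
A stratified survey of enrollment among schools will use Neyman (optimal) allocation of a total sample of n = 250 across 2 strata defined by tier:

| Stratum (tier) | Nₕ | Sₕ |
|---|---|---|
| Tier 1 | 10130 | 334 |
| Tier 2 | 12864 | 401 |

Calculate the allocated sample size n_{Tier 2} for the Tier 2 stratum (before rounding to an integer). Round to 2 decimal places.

Neyman allocation: nₕ = n·NₕSₕ / Σⱼ NⱼSⱼ.
Σ NⱼSⱼ = 10130·334 + 12864·401 = 8.541884 × 10^6.
n_{Tier 2} = 250·12864·401 / (8.541884 × 10^6) = 150.98.

150.98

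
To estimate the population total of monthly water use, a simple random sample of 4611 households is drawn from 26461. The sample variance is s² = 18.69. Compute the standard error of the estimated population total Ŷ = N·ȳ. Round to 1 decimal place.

1530.9

Var(Ŷ) = N²·Var(ȳ) = N²·(1 − n/N)·s²/n.
f = 4611/26461 = 0.17425645; Var(ȳ) = 0.82574355·18.69/4611 = 0.0033470282.
Var(Ŷ) = 26461² · 0.0033470282 = 2.3435373 × 10^6.
SE(Ŷ) = √(2.3435373 × 10^6) = 1530.9.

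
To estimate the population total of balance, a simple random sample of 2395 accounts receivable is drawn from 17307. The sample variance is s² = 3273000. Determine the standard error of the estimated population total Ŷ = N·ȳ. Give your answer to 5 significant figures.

593880

Var(Ŷ) = N²·Var(ȳ) = N²·(1 − n/N)·s²/n.
f = 2395/17307 = 0.13838331; Var(ȳ) = 0.86161669·3273000/2395 = 1177.4828.
Var(Ŷ) = 17307² · 1177.4828 = 3.5269407 × 10^11.
SE(Ŷ) = √(3.5269407 × 10^11) = 593880.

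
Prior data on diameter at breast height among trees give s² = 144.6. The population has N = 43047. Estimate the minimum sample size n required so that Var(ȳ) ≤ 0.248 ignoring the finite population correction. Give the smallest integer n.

584

Without fpc, n₀ = s²/D = 144.6/0.248 = 583.0645.
Rounding up, n = 584.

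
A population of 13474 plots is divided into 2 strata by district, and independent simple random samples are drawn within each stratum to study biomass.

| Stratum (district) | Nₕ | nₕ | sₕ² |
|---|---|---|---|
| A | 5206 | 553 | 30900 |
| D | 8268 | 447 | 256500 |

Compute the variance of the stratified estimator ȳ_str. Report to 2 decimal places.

Var(ȳ_str) = Σₕ Wₕ²(1 − fₕ)sₕ²/nₕ with Wₕ = Nₕ/N, N = 13474.
A: Wₕ = 0.38637376; term = 0.38637376²·(1 − 0.10622359)·30900/553 = 7.4555121.
D: Wₕ = 0.61362624; term = 0.61362624²·(1 − 0.05406386)·256500/447 = 204.38523.
Sum = 211.84074.

211.84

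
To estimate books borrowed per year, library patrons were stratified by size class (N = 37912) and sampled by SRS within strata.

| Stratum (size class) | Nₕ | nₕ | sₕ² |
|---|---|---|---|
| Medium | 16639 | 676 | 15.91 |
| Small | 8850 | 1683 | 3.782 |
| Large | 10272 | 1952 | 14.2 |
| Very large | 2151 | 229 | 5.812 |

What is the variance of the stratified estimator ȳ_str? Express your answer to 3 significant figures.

Var(ȳ_str) = Σₕ Wₕ²(1 − fₕ)sₕ²/nₕ with Wₕ = Nₕ/N, N = 37912.
Medium: Wₕ = 0.43888479; term = 0.43888479²·(1 − 0.04062744)·15.91/676 = 0.0043492245.
Small: Wₕ = 0.23343532; term = 0.23343532²·(1 − 0.19016949)·3.782/1683 = 9.9166433 × 10^-5.
Large: Wₕ = 0.27094324; term = 0.27094324²·(1 − 0.19003115)·14.2/1952 = 4.3254717 × 10^-4.
Very large: Wₕ = 0.05673665; term = 0.05673665²·(1 − 0.10646211)·5.812/229 = 7.3001288 × 10^-5.
Sum = 0.0049539394.

0.00495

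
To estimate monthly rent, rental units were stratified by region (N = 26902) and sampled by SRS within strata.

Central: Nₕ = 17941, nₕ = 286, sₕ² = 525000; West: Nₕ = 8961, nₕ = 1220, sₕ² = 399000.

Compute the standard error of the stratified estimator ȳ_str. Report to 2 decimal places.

Var(ȳ_str) = Σₕ Wₕ²(1 − fₕ)sₕ²/nₕ with Wₕ = Nₕ/N, N = 26902.
Central: Wₕ = 0.66690209; term = 0.66690209²·(1 − 0.01594114)·525000/286 = 803.41235.
West: Wₕ = 0.33309791; term = 0.33309791²·(1 − 0.13614552)·399000/1220 = 31.347107.
Sum = 834.75946.
SE = √(834.75946) = 28.89.

28.89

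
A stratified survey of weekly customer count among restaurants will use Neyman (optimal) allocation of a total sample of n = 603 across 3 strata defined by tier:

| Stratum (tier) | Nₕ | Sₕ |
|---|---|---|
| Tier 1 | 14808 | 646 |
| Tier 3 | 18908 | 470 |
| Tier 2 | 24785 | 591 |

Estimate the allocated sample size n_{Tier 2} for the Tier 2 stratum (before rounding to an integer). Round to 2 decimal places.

Neyman allocation: nₕ = n·NₕSₕ / Σⱼ NⱼSⱼ.
Σ NⱼSⱼ = 14808·646 + 18908·470 + 24785·591 = 3.3100663 × 10^7.
n_{Tier 2} = 603·24785·591 / (3.3100663 × 10^7) = 266.84.

266.84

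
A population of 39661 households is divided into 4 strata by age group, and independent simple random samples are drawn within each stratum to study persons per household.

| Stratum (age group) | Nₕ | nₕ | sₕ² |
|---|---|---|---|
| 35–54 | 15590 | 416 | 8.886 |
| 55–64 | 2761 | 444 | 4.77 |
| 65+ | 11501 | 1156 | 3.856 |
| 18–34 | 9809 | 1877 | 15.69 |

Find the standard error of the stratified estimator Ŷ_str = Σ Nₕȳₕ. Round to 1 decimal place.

2483.8

Var(Ŷ_str) = Σₕ Nₕ²(1 − fₕ)sₕ²/nₕ.
35–54: 15590²·(1 − 416/15590)·8.886/416 = 5.0531149 × 10^6.
55–64: 2761²·(1 − 444/2761)·4.77/444 = 68727.073.
65+: 11501²·(1 − 1156/11501)·3.856/1156 = 396867.28.
18–34: 9809²·(1 − 1877/9809)·15.69/1877 = 650378.4.
Sum = 6.1690877 × 10^6.
SE = √(6.1690877 × 10^6) = 2483.8.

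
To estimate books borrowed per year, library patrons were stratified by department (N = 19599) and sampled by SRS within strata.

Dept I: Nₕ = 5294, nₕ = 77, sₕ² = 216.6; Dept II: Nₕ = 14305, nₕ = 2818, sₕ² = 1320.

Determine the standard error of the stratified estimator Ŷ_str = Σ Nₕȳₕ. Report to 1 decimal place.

12436.3

Var(Ŷ_str) = Σₕ Nₕ²(1 − fₕ)sₕ²/nₕ.
Dept I: 5294²·(1 − 77/5294)·216.6/77 = 7.769132 × 10^7.
Dept II: 14305²·(1 − 2818/14305)·1320/2818 = 7.6971053 × 10^7.
Sum = 1.5466237 × 10^8.
SE = √(1.5466237 × 10^8) = 12436.3.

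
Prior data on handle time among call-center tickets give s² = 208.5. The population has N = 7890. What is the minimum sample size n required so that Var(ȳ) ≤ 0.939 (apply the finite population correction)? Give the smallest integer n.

Without fpc, n₀ = s²/D = 208.5/0.939 = 222.0447.
With fpc, (1 − n/N)·s²/n ≤ D requires n ≥ n₀/(1 + n₀/N) = 222.0447/(1 + 222.0447/7890) = 215.9668.
Rounding up, n = 216.

216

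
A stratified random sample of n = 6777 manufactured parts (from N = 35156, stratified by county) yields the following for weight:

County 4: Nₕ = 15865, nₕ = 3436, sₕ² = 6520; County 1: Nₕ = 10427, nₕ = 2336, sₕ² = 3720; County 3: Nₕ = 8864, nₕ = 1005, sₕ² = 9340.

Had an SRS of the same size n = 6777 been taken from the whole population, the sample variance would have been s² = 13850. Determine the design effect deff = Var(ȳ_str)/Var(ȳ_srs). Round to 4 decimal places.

0.5669

Var(ȳ_str) = Σ Wₕ²(1−fₕ)sₕ²/nₕ with Wₕ = Nₕ/35156:
  County 4: (15865/35156)²·(1−3436/15865)·6520/3436 = 0.30274138
  County 1: (10427/35156)²·(1−2336/10427)·3720/2336 = 0.10870081
  County 3: (8864/35156)²·(1−1005/8864)·9340/1005 = 0.52381622
  → Var(ȳ_str) = 0.93525841.
Var(ȳ_srs) = (1 − 6777/35156)·13850/6777 = 1.6497188.
deff = 0.93525841 / 1.6497188 = 0.5669.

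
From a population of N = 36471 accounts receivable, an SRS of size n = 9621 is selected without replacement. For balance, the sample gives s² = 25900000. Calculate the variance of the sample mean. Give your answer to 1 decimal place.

Under SRS without replacement, Var(ȳ) = (1 − f)·s²/n with f = n/N = 9621/36471 = 0.26379863.
Var(ȳ) = (1 − 0.26379863)·25900000/9621 = 0.73620137·2692.0279 = 1981.8746.

1981.9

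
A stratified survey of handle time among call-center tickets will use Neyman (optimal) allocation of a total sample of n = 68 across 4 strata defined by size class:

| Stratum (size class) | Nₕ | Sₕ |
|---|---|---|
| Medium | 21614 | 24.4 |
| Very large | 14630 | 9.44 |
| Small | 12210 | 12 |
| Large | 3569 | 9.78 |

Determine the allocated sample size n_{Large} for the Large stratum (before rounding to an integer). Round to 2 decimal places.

2.80

Neyman allocation: nₕ = n·NₕSₕ / Σⱼ NⱼSⱼ.
Σ NⱼSⱼ = 21614·24.4 + 14630·9.44 + 12210·12 + 3569·9.78 = 846913.62.
n_{Large} = 68·3569·9.78 / 846913.62 = 2.80.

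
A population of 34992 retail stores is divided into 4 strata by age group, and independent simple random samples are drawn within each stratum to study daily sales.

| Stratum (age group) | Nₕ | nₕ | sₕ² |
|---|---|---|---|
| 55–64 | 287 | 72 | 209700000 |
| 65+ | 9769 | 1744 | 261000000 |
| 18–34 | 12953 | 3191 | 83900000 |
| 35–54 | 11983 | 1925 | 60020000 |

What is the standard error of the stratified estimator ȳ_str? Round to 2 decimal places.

124.55

Var(ȳ_str) = Σₕ Wₕ²(1 − fₕ)sₕ²/nₕ with Wₕ = Nₕ/N, N = 34992.
55–64: Wₕ = 0.00820187; term = 0.00820187²·(1 − 0.25087108)·209700000/72 = 146.77387.
65+: Wₕ = 0.27917810; term = 0.27917810²·(1 − 0.17852390)·261000000/1744 = 9581.9003.
18–34: Wₕ = 0.37017032; term = 0.37017032²·(1 − 0.24635220)·83900000/3191 = 2715.2311.
35–54: Wₕ = 0.34244970; term = 0.34244970²·(1 − 0.16064425)·60020000/1925 = 3069.0567.
Sum = 15512.962.
SE = √(15512.962) = 124.55.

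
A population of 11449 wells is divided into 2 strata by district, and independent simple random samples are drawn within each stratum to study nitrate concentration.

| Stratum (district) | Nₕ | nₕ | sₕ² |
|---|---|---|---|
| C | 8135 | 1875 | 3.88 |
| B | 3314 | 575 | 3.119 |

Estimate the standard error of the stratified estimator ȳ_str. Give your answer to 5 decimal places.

Var(ȳ_str) = Σₕ Wₕ²(1 − fₕ)sₕ²/nₕ with Wₕ = Nₕ/N, N = 11449.
C: Wₕ = 0.71054241; term = 0.71054241²·(1 − 0.23048556)·3.88/1875 = 8.0394666 × 10^-4.
B: Wₕ = 0.28945759; term = 0.28945759²·(1 − 0.17350634)·3.119/575 = 3.7562713 × 10^-4.
Sum = 0.0011795738.
SE = √(0.0011795738) = 0.03434.

0.03434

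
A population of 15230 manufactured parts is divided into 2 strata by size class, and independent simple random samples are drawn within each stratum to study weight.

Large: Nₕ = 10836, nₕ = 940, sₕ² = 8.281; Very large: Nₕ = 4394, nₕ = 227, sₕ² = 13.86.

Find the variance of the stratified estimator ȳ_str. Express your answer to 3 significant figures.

0.00889

Var(ȳ_str) = Σₕ Wₕ²(1 − fₕ)sₕ²/nₕ with Wₕ = Nₕ/N, N = 15230.
Large: Wₕ = 0.71149048; term = 0.71149048²·(1 − 0.08674788)·8.281/940 = 0.004072713.
Very large: Wₕ = 0.28850952; term = 0.28850952²·(1 − 0.05166136)·13.86/227 = 0.0048197123.
Sum = 0.0088924253.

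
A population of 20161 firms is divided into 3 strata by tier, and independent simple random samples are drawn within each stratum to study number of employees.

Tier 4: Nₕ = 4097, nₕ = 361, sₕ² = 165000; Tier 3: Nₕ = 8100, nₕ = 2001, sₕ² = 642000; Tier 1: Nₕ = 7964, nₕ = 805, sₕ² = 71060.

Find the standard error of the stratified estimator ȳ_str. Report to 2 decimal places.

8.28

Var(ȳ_str) = Σₕ Wₕ²(1 − fₕ)sₕ²/nₕ with Wₕ = Nₕ/N, N = 20161.
Tier 4: Wₕ = 0.20321413; term = 0.20321413²·(1 − 0.08811325)·165000/361 = 17.211766.
Tier 3: Wₕ = 0.40176579; term = 0.40176579²·(1 − 0.24703704)·642000/2001 = 38.994868.
Tier 1: Wₕ = 0.39502009; term = 0.39502009²·(1 − 0.10107986)·71060/805 = 12.381943.
Sum = 68.588577.
SE = √(68.588577) = 8.28.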